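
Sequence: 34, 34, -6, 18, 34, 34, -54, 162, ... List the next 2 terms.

Positions follow the repeating pattern AABB; grouping by letter gives 2 tracks.
Subsequence A is 34, 34, 34, 34, which is the constant sequence 34.
Subsequence B is -6, 18, -54, 162, which is multiplying by -3 each time.
Position 9 → subsequence A, term 5 = 34.
Position 10 falls in subsequence A as its term 6, giving 34.

34, 34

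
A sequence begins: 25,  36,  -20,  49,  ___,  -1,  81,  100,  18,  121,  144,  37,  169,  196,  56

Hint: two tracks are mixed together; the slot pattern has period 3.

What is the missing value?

64

Reading positions in blocks of 3 reveals the pattern AAB — 2 tracks woven together.
Track A is 25, 36, 49, ?, 81, 100, 121, 144, 169, 196, which is the squares 5², 6², 7², ….
Track B is -20, -1, 18, 37, 56, which is arithmetic with common difference +19.
Filling track A at index 4 by its rule yields 64.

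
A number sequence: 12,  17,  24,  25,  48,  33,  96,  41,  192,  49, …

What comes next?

384

Positions 1, 3, 5, … form one subsequence and positions 2, 4, 6, … form another.
Track A is 12, 24, 48, 96, 192, which is geometric, ×2 each step.
Track B is 17, 25, 33, 41, 49, which is arithmetic, step +8.
Position 11 → track A, term 6 = 384.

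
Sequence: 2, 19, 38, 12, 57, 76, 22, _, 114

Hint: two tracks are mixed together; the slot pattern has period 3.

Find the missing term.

95

The slot pattern repeats as ABB (period 3), so there are 2 interleaved tracks.
Stream A = 2, 12, 22: linear: a_n = -8 + 10·n.
Stream B = 19, 38, 57, 76, ?, 114: arithmetic with common difference +19.
Filling stream B at index 5 by its rule yields 95.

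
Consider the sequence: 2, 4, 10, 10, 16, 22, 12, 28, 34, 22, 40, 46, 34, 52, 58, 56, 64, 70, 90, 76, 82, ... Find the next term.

146

Positions follow the repeating pattern ABB; grouping by letter gives 2 tracks.
Track A: 2, 10, 12, 22, 34, 56, 90. Fibonacci-style (each term is the sum of the two before it).
Track B: 4, 10, 16, 22, 28, 34, 40, 46, 52, 58, 64, 70, 76, 82. Linear: a_n = -2 + 6·n.
Position 22 falls in track A as its term 8, giving 146.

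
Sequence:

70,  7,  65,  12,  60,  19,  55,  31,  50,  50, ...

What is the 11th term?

The terms cycle through 2 interleaved subsequences.
Track A = 70, 65, 60, 55, 50: subtracting 5 each time.
Track B = 7, 12, 19, 31, 50: Fibonacci-style (each term is the sum of the two before it).
The 11th slot belongs to track A; its 6th term is 45.

45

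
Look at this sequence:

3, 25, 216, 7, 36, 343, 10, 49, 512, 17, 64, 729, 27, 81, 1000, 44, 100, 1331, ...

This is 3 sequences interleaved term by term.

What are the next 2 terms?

71, 121

Read the sequence 3 terms at a time; column i is its own pattern.
Stream A: 3, 7, 10, 17, 27, 44. Each term equals the sum of the previous two.
Stream B: 25, 36, 49, 64, 81, 100. Consecutive squares n² from n = 5.
Stream C: 216, 343, 512, 729, 1000, 1331. Consecutive cubes n³ from n = 6.
The 19th slot belongs to stream A; its 7th term is 71.
Position 20 falls in stream B as its term 7, giving 121.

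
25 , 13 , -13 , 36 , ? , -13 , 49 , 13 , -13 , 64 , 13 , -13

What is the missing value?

13

Reading positions in blocks of 3 reveals the pattern ABB — 2 tracks woven together.
Stream A: 25, 36, 49, 64 (perfect squares starting at 5²).
Stream B: 13, -13, ?, -13, 13, -13, 13, -13 (alternating ±13).
Filling stream B at index 3 by its rule yields 13.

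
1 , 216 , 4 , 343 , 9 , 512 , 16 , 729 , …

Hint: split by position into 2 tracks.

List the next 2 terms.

Positions 1, 3, 5, … form one subsequence and positions 2, 4, 6, … form another.
Subsequence A: 1, 4, 9, 16 (perfect squares starting at 1²).
Subsequence B: 216, 343, 512, 729 (perfect cubes starting at 6³).
Position 9 → subsequence A, term 5 = 25.
Position 10 falls in subsequence B as its term 5, giving 1000.

25, 1000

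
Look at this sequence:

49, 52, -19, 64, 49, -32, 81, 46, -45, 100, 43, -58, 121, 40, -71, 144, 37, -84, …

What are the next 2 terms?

Taking every 3rd term gives 3 separate tracks.
Track A: 49, 64, 81, 100, 121, 144. Consecutive squares n² from n = 7.
Track B: 52, 49, 46, 43, 40, 37. Subtracting 3 each time.
Track C: -19, -32, -45, -58, -71, -84. Arithmetic, step −13.
Position 19 → track A, term 7 = 169.
The 20th slot belongs to track B; its 7th term is 34.

169, 34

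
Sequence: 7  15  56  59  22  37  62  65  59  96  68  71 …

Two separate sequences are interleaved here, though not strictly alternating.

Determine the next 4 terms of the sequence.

155, 251, 74, 77

The slot pattern repeats as AABB (period 4), so there are 2 interleaved tracks.
Track A is 7, 15, 22, 37, 59, 96, which is Fibonacci-style (each term is the sum of the two before it).
Track B is 56, 59, 62, 65, 68, 71, which is adding 3 each time.
Term 13 comes from track A (its 7th entry): 155.
Term 14 comes from track A (its 8th entry): 251.
Term 15 comes from track B (its 7th entry): 74.
Term 16 comes from track B (its 8th entry): 77.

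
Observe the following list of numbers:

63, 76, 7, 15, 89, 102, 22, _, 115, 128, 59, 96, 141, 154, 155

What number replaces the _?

The slot pattern repeats as AABB (period 4), so there are 2 interleaved tracks.
Stream A: 63, 76, 89, 102, 115, 128, 141, 154 (arithmetic with common difference +13).
Stream B: 7, 15, 22, ?, 59, 96, 155 (each term equals the sum of the previous two).
So the missing entry in stream B is 37.

37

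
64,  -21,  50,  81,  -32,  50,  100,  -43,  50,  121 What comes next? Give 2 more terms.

-54, 50

Split by position mod 3: positions 1, 4, 7, … form one track, and each other residue class forms its own.
Subsequence A: 64, 81, 100, 121 (the squares 8², 9², 10², …).
Subsequence B: -21, -32, -43 (arithmetic, step −11).
Subsequence C: 50, 50, 50 (always 50).
Position 11 → subsequence B, term 4 = -54.
The 12th slot belongs to subsequence C; its 4th term is 50.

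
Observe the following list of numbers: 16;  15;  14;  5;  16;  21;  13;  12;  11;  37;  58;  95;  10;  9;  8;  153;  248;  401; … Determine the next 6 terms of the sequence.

7, 6, 5, 649, 1050, 1699

Positions follow the repeating pattern AAABBB; grouping by letter gives 2 tracks.
Track A is 16, 15, 14, 13, 12, 11, 10, 9, 8, which is linear: a_n = 17 − n.
Track B is 5, 16, 21, 37, 58, 95, 153, 248, 401, which is each term equals the sum of the previous two.
Position 19 falls in track A as its term 10, giving 7.
Term 20 comes from track A (its 11th entry): 6.
Position 21 → track A, term 12 = 5.
The 22nd slot belongs to track B; its 10th term is 649.
The 23rd slot belongs to track B; its 11th term is 1050.
Position 24 falls in track B as its term 12, giving 1699.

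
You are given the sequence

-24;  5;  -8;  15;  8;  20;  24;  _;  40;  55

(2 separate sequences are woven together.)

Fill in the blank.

Split by position mod 2 into 2 tracks.
Track A: -24, -8, 8, 24, 40. Linear: a_n = -40 + 16·n.
Track B: 5, 15, 20, ?, 55. Each term equals the sum of the previous two.
Track B's pattern makes the blank 35.

35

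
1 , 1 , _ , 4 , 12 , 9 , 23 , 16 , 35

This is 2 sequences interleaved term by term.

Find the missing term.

11

Odd-indexed and even-indexed terms follow separate rules.
Stream A: 1, ?, 12, 23, 35. A Fibonacci-like recurrence a_n = a_{n-1} + a_{n-2}.
Stream B: 1, 4, 9, 16. Consecutive squares n² from n = 1.
Filling stream A at index 2 by its rule yields 11.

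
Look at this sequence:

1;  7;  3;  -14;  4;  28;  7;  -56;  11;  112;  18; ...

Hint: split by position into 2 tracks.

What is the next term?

-224

The terms cycle through 2 interleaved subsequences.
Track A: 1, 3, 4, 7, 11, 18 (each term equals the sum of the previous two).
Track B: 7, -14, 28, -56, 112 (geometric with ratio -2).
Term 12 comes from track B (its 6th entry): -224.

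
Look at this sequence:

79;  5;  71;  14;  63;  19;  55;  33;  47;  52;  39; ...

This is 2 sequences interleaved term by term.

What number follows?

Taking every 2nd term gives 2 separate tracks.
Stream A: 79, 71, 63, 55, 47, 39. Linear: a_n = 87 − 8·n.
Stream B: 5, 14, 19, 33, 52. A Fibonacci-like recurrence a_n = a_{n-1} + a_{n-2}.
The 12th slot belongs to stream B; its 6th term is 85.

85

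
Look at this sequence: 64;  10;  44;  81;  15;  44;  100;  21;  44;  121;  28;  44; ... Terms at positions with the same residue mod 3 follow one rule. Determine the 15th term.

44

Read the sequence 3 terms at a time; column i is its own pattern.
Subsequence A is 64, 81, 100, 121, which is perfect squares starting at 8².
Subsequence B is 10, 15, 21, 28, which is the triangular numbers T_4, T_5, ….
Subsequence C is 44, 44, 44, 44, which is constant 44.
Position 15 falls in subsequence C as its term 5, giving 44.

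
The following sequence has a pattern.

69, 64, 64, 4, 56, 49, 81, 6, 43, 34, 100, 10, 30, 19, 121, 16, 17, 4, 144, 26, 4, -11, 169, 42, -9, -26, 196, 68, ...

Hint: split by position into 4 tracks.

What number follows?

-22

Split by position mod 4 into 4 tracks.
Track A: 69, 56, 43, 30, 17, 4, -9 — subtracting 13 each time.
Track B: 64, 49, 34, 19, 4, -11, -26 — arithmetic, step −15.
Track C: 64, 81, 100, 121, 144, 169, 196 — perfect squares starting at 8².
Track D: 4, 6, 10, 16, 26, 42, 68 — each term equals the sum of the previous two.
Position 29 → track A, term 8 = -22.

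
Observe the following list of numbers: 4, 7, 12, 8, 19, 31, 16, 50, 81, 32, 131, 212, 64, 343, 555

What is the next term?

128

The slot pattern repeats as ABB (period 3), so there are 2 interleaved tracks.
Track A: 4, 8, 16, 32, 64 — successive powers of 2.
Track B: 7, 12, 19, 31, 50, 81, 131, 212, 343, 555 — each term equals the sum of the previous two.
Term 16 comes from track A (its 6th entry): 128.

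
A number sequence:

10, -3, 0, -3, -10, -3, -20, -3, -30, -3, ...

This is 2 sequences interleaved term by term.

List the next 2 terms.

-40, -3

Taking every 2nd term gives 2 separate tracks.
Stream A: 10, 0, -10, -20, -30 (linear: a_n = 20 − 10·n).
Stream B: -3, -3, -3, -3, -3 (always -3).
Position 11 falls in stream A as its term 6, giving -40.
Position 12 falls in stream B as its term 6, giving -3.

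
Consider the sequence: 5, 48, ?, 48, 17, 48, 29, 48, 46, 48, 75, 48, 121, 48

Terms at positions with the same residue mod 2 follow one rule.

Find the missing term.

Positions 1, 3, 5, … form one subsequence and positions 2, 4, 6, … form another.
Track A: 5, ?, 17, 29, 46, 75, 121 — Fibonacci-style (each term is the sum of the two before it).
Track B: 48, 48, 48, 48, 48, 48, 48 — always 48.
Track A's pattern makes the blank 12.

12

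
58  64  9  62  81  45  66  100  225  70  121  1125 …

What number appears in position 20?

The terms cycle through 3 interleaved subsequences.
Stream A: 58, 62, 66, 70 (linear: a_n = 54 + 4·n).
Stream B: 64, 81, 100, 121 (perfect squares starting at 8²).
Stream C: 9, 45, 225, 1125 (geometric with ratio 5).
The 20th slot belongs to stream B; its 7th term is 196.

196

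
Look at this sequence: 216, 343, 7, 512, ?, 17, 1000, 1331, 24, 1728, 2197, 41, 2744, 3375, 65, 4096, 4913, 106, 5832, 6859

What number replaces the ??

Positions follow the repeating pattern AAB; grouping by letter gives 2 tracks.
Subsequence A: 216, 343, 512, ?, 1000, 1331, 1728, 2197, 2744, 3375, 4096, 4913, 5832, 6859 — consecutive cubes n³ from n = 6.
Subsequence B: 7, 17, 24, 41, 65, 106 — each term equals the sum of the previous two.
So the missing entry in subsequence A is 729.

729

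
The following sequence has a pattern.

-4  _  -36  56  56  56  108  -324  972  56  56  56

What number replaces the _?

Reading positions in blocks of 6 reveals the pattern AAABBB — 2 tracks woven together.
Stream A is -4, ?, -36, 108, -324, 972, which is geometric with ratio -3.
Stream B is 56, 56, 56, 56, 56, 56, which is the constant sequence 56.
So the missing entry in stream A is 12.

12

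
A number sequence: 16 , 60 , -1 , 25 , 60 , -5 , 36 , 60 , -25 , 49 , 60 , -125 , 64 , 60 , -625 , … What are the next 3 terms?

The terms cycle through 3 interleaved subsequences.
Stream A: 16, 25, 36, 49, 64 — perfect squares starting at 4².
Stream B: 60, 60, 60, 60, 60 — constant 60.
Stream C: -1, -5, -25, -125, -625 — a geometric progression (common ratio 5).
Term 16 comes from stream A (its 6th entry): 81.
Term 17 comes from stream B (its 6th entry): 60.
Position 18 → stream C, term 6 = -3125.

81, 60, -3125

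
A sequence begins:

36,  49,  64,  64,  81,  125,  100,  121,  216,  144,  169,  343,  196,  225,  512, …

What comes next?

256

Positions follow the repeating pattern AAB; grouping by letter gives 2 tracks.
Track A = 36, 49, 64, 81, 100, 121, 144, 169, 196, 225: consecutive squares n² from n = 6.
Track B = 64, 125, 216, 343, 512: consecutive cubes n³ from n = 4.
Term 16 comes from track A (its 11th entry): 256.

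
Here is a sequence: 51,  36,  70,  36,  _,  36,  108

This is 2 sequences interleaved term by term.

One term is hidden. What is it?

The terms cycle through 2 interleaved subsequences.
Stream A: 51, 70, ?, 108 — adding 19 each time.
Stream B: 36, 36, 36 — always 36.
So the missing entry in stream A is 89.

89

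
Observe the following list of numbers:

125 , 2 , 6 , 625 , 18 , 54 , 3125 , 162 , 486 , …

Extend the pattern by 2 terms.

Reading positions in blocks of 3 reveals the pattern ABB — 2 tracks woven together.
Track A = 125, 625, 3125: powers 5^3, 5^4, 5^5, ….
Track B = 2, 6, 18, 54, 162, 486: a geometric progression (common ratio 3).
Position 10 → track A, term 4 = 15625.
Position 11 → track B, term 7 = 1458.

15625, 1458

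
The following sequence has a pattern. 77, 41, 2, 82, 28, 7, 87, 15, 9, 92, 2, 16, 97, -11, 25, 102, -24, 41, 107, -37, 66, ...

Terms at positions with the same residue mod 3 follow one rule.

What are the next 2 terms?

112, -50

Split by position mod 3 into 3 tracks.
Track A: 77, 82, 87, 92, 97, 102, 107 — arithmetic, step +5.
Track B: 41, 28, 15, 2, -11, -24, -37 — linear: a_n = 54 − 13·n.
Track C: 2, 7, 9, 16, 25, 41, 66 — a Fibonacci-like recurrence a_n = a_{n-1} + a_{n-2}.
Position 22 → track A, term 8 = 112.
Term 23 comes from track B (its 8th entry): -50.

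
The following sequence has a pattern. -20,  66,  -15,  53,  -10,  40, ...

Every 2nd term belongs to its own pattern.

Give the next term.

The terms cycle through 2 interleaved subsequences.
Stream A = -20, -15, -10: adding 5 each time.
Stream B = 66, 53, 40: subtracting 13 each time.
Position 7 → stream A, term 4 = -5.

-5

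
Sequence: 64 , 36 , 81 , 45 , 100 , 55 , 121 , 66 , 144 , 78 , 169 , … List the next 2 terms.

91, 196

Split by position mod 2 into 2 tracks.
Stream A: 64, 81, 100, 121, 144, 169. Consecutive squares n² from n = 8.
Stream B: 36, 45, 55, 66, 78. Triangular numbers starting at T_8.
Position 12 → stream B, term 6 = 91.
Position 13 → stream A, term 7 = 196.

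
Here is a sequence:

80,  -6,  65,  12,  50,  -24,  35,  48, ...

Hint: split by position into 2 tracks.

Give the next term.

Odd-indexed and even-indexed terms follow separate rules.
Track A: 80, 65, 50, 35. Arithmetic, step −15.
Track B: -6, 12, -24, 48. Multiplying by -2 each time.
Position 9 falls in track A as its term 5, giving 20.

20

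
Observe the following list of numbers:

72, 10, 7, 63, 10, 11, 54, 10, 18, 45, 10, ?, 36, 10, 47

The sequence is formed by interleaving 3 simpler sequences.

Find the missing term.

Split by position mod 3: positions 1, 4, 7, … form one track, and each other residue class forms its own.
Track A = 72, 63, 54, 45, 36: subtracting 9 each time.
Track B = 10, 10, 10, 10, 10: the constant sequence 10.
Track C = 7, 11, 18, ?, 47: each term equals the sum of the previous two.
The gap is track C's term 4; the rule gives 29.

29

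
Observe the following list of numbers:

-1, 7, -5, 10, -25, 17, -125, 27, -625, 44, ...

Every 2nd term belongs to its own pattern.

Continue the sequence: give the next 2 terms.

-3125, 71

Split by position mod 2 into 2 tracks.
Track A: -1, -5, -25, -125, -625 — geometric with ratio 5.
Track B: 7, 10, 17, 27, 44 — each term equals the sum of the previous two.
The 11th slot belongs to track A; its 6th term is -3125.
The 12th slot belongs to track B; its 6th term is 71.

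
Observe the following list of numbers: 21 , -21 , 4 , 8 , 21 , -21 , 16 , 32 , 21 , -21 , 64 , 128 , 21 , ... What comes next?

-21

Reading positions in blocks of 4 reveals the pattern AABB — 2 tracks woven together.
Stream A: 21, -21, 21, -21, 21, -21, 21. The oscillation 21·(−1)^(n+1).
Stream B: 4, 8, 16, 32, 64, 128. Successive powers of 2.
Position 14 → stream A, term 8 = -21.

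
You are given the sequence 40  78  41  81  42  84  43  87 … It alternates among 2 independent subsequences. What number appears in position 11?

45

Split by position mod 2 into 2 tracks.
Subsequence A: 40, 41, 42, 43. Arithmetic with common difference +1.
Subsequence B: 78, 81, 84, 87. Adding 3 each time.
The 11th slot belongs to subsequence A; its 6th term is 45.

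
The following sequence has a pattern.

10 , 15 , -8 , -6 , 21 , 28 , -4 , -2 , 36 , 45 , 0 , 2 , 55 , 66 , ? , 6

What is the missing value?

Positions follow the repeating pattern AABB; grouping by letter gives 2 tracks.
Subsequence A: 10, 15, 21, 28, 36, 45, 55, 66 (triangular numbers starting at T_4).
Subsequence B: -8, -6, -4, -2, 0, 2, ?, 6 (linear: a_n = -10 + 2·n).
So the missing entry in subsequence B is 4.

4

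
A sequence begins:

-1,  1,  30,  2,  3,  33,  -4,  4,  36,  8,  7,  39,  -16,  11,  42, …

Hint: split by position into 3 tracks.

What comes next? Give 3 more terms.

Split by position mod 3 into 3 tracks.
Track A: -1, 2, -4, 8, -16. Geometric with ratio -2.
Track B: 1, 3, 4, 7, 11. A Fibonacci-like recurrence a_n = a_{n-1} + a_{n-2}.
Track C: 30, 33, 36, 39, 42. Linear: a_n = 27 + 3·n.
The 16th slot belongs to track A; its 6th term is 32.
The 17th slot belongs to track B; its 6th term is 18.
Position 18 → track C, term 6 = 45.

32, 18, 45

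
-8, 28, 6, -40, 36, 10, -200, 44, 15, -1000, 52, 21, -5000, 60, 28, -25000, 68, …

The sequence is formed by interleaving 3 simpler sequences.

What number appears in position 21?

Read the sequence 3 terms at a time; column i is its own pattern.
Track A: -8, -40, -200, -1000, -5000, -25000 — a geometric progression (common ratio 5).
Track B: 28, 36, 44, 52, 60, 68 — adding 8 each time.
Track C: 6, 10, 15, 21, 28 — triangular numbers starting at T_3.
Position 21 falls in track C as its term 7, giving 45.

45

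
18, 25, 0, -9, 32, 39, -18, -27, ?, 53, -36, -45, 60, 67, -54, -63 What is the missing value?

46

Positions follow the repeating pattern AABB; grouping by letter gives 2 tracks.
Track A: 18, 25, 32, 39, ?, 53, 60, 67. Arithmetic, step +7.
Track B: 0, -9, -18, -27, -36, -45, -54, -63. Linear: a_n = 9 − 9·n.
The gap is track A's term 5; the rule gives 46.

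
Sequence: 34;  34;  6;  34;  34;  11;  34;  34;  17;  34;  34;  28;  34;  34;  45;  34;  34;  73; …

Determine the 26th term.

34

Reading positions in blocks of 3 reveals the pattern AAB — 2 tracks woven together.
Subsequence A: 34, 34, 34, 34, 34, 34, 34, 34, 34, 34, 34, 34. The constant sequence 34.
Subsequence B: 6, 11, 17, 28, 45, 73. Fibonacci-style (each term is the sum of the two before it).
The 26th slot belongs to subsequence A; its 18th term is 34.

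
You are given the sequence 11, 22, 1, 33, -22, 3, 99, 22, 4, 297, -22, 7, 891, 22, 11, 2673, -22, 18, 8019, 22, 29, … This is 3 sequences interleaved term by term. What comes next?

24057

Taking every 3rd term gives 3 separate tracks.
Stream A: 11, 33, 99, 297, 891, 2673, 8019 (geometric, ×3 each step).
Stream B: 22, -22, 22, -22, 22, -22, 22 (oscillating between 22 and -22).
Stream C: 1, 3, 4, 7, 11, 18, 29 (Fibonacci-style (each term is the sum of the two before it)).
Position 22 → stream A, term 8 = 24057.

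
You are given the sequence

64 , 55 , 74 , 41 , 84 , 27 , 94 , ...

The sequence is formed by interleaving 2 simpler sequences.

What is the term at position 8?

13

Taking every 2nd term gives 2 separate tracks.
Stream A: 64, 74, 84, 94 (adding 10 each time).
Stream B: 55, 41, 27 (arithmetic with common difference −14).
The 8th slot belongs to stream B; its 4th term is 13.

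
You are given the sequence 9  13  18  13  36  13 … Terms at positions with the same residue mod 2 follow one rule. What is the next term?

Odd-indexed and even-indexed terms follow separate rules.
Track A: 9, 18, 36. Geometric with ratio 2.
Track B: 13, 13, 13. Always 13.
Term 7 comes from track A (its 4th entry): 72.

72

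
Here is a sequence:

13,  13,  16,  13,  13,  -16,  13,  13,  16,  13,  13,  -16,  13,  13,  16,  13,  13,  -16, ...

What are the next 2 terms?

13, 13

Reading positions in blocks of 3 reveals the pattern AAB — 2 tracks woven together.
Subsequence A: 13, 13, 13, 13, 13, 13, 13, 13, 13, 13, 13, 13. Constant 13.
Subsequence B: 16, -16, 16, -16, 16, -16. The oscillation 16·(−1)^(n+1).
The 19th slot belongs to subsequence A; its 13th term is 13.
Position 20 falls in subsequence A as its term 14, giving 13.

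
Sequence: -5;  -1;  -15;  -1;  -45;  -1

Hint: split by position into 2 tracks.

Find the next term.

-135

Split by position mod 2 into 2 tracks.
Track A is -5, -15, -45, which is multiplying by 3 each time.
Track B is -1, -1, -1, which is always -1.
The 7th slot belongs to track A; its 4th term is -135.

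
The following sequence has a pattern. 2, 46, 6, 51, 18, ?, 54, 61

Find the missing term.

The terms cycle through 2 interleaved subsequences.
Subsequence A = 2, 6, 18, 54: multiplying by 3 each time.
Subsequence B = 46, 51, ?, 61: arithmetic with common difference +5.
Filling subsequence B at index 3 by its rule yields 56.

56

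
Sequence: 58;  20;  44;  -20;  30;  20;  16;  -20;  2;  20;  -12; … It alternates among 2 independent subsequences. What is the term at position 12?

-20

Split by position mod 2 into 2 tracks.
Track A: 58, 44, 30, 16, 2, -12. Subtracting 14 each time.
Track B: 20, -20, 20, -20, 20. The oscillation 20·(−1)^(n+1).
Term 12 comes from track B (its 6th entry): -20.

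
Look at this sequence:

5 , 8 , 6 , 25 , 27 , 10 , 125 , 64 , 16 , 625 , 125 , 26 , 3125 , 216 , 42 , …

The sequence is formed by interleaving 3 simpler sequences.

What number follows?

Split by position mod 3 into 3 tracks.
Track A: 5, 25, 125, 625, 3125 — successive powers of 5.
Track B: 8, 27, 64, 125, 216 — perfect cubes starting at 2³.
Track C: 6, 10, 16, 26, 42 — each term equals the sum of the previous two.
The 16th slot belongs to track A; its 6th term is 15625.

15625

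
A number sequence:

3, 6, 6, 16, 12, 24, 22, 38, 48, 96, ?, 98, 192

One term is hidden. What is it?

Reading positions in blocks of 4 reveals the pattern AABB — 2 tracks woven together.
Track A is 3, 6, 12, 24, 48, 96, 192, which is multiplying by 2 each time.
Track B is 6, 16, 22, 38, ?, 98, which is a Fibonacci-like recurrence a_n = a_{n-1} + a_{n-2}.
The gap is track B's term 5; the rule gives 60.

60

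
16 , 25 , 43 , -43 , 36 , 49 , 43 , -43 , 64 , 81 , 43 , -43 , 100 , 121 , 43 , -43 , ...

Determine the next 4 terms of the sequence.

144, 169, 43, -43

Reading positions in blocks of 4 reveals the pattern AABB — 2 tracks woven together.
Track A: 16, 25, 36, 49, 64, 81, 100, 121. The squares 4², 5², 6², ….
Track B: 43, -43, 43, -43, 43, -43, 43, -43. Alternating ±43.
Term 17 comes from track A (its 9th entry): 144.
Term 18 comes from track A (its 10th entry): 169.
Position 19 → track B, term 9 = 43.
Term 20 comes from track B (its 10th entry): -43.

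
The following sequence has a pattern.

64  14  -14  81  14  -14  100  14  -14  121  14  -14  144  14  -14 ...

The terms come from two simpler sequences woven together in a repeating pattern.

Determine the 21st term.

-14

Reading positions in blocks of 3 reveals the pattern ABB — 2 tracks woven together.
Track A: 64, 81, 100, 121, 144 (consecutive squares n² from n = 8).
Track B: 14, -14, 14, -14, 14, -14, 14, -14, 14, -14 (alternating ±14).
Term 21 comes from track B (its 14th entry): -14.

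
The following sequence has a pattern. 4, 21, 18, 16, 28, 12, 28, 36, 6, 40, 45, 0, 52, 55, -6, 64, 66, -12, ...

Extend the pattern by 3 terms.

76, 78, -18

Read the sequence 3 terms at a time; column i is its own pattern.
Track A = 4, 16, 28, 40, 52, 64: arithmetic with common difference +12.
Track B = 21, 28, 36, 45, 55, 66: the triangular numbers T_6, T_7, ….
Track C = 18, 12, 6, 0, -6, -12: linear: a_n = 24 − 6·n.
Position 19 falls in track A as its term 7, giving 76.
Position 20 falls in track B as its term 7, giving 78.
Term 21 comes from track C (its 7th entry): -18.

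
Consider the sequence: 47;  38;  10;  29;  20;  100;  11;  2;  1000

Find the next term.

-7

The slot pattern repeats as AAB (period 3), so there are 2 interleaved tracks.
Subsequence A: 47, 38, 29, 20, 11, 2. Subtracting 9 each time.
Subsequence B: 10, 100, 1000. Powers 10^1, 10^2, 10^3, ….
Term 10 comes from subsequence A (its 7th entry): -7.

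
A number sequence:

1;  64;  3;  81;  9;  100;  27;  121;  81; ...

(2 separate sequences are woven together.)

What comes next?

144

Positions 1, 3, 5, … form one subsequence and positions 2, 4, 6, … form another.
Track A = 1, 3, 9, 27, 81: powers 3^0, 3^1, 3^2, ….
Track B = 64, 81, 100, 121: the squares 8², 9², 10², ….
Term 10 comes from track B (its 5th entry): 144.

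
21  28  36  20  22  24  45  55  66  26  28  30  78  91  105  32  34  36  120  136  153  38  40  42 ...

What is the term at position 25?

Positions follow the repeating pattern AAABBB; grouping by letter gives 2 tracks.
Stream A: 21, 28, 36, 45, 55, 66, 78, 91, 105, 120, 136, 153 — the triangular numbers T_6, T_7, ….
Stream B: 20, 22, 24, 26, 28, 30, 32, 34, 36, 38, 40, 42 — arithmetic with common difference +2.
Position 25 falls in stream A as its term 13, giving 171.

171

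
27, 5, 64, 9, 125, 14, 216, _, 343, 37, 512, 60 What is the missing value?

Odd-indexed and even-indexed terms follow separate rules.
Subsequence A is 27, 64, 125, 216, 343, 512, which is the cubes 3³, 4³, 5³, ….
Subsequence B is 5, 9, 14, ?, 37, 60, which is each term equals the sum of the previous two.
So the missing entry in subsequence B is 23.

23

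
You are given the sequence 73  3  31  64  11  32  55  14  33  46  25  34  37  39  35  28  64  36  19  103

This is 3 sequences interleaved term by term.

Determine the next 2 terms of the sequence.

37, 10

Split by position mod 3: positions 1, 4, 7, … form one track, and each other residue class forms its own.
Track A: 73, 64, 55, 46, 37, 28, 19. Arithmetic with common difference −9.
Track B: 3, 11, 14, 25, 39, 64, 103. Each term equals the sum of the previous two.
Track C: 31, 32, 33, 34, 35, 36. Arithmetic with common difference +1.
The 21st slot belongs to track C; its 7th term is 37.
Position 22 → track A, term 8 = 10.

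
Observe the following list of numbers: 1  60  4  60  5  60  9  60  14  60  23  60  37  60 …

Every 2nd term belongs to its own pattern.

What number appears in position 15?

60

Split by position mod 2 into 2 tracks.
Subsequence A: 1, 4, 5, 9, 14, 23, 37 — Fibonacci-style (each term is the sum of the two before it).
Subsequence B: 60, 60, 60, 60, 60, 60, 60 — the constant sequence 60.
Position 15 falls in subsequence A as its term 8, giving 60.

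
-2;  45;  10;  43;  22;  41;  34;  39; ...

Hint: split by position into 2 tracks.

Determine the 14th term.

33

Positions 1, 3, 5, … form one subsequence and positions 2, 4, 6, … form another.
Stream A is -2, 10, 22, 34, which is adding 12 each time.
Stream B is 45, 43, 41, 39, which is subtracting 2 each time.
Position 14 → stream B, term 7 = 33.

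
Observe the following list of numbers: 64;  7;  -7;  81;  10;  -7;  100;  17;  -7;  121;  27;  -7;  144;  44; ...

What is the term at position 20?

115

Read the sequence 3 terms at a time; column i is its own pattern.
Subsequence A: 64, 81, 100, 121, 144 (the squares 8², 9², 10², …).
Subsequence B: 7, 10, 17, 27, 44 (a Fibonacci-like recurrence a_n = a_{n-1} + a_{n-2}).
Subsequence C: -7, -7, -7, -7 (the constant sequence -7).
Position 20 → subsequence B, term 7 = 115.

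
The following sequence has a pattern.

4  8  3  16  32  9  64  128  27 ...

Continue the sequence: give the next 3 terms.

256, 512, 81

Positions follow the repeating pattern AAB; grouping by letter gives 2 tracks.
Track A: 4, 8, 16, 32, 64, 128 — successive powers of 2.
Track B: 3, 9, 27 — geometric, ×3 each step.
The 10th slot belongs to track A; its 7th term is 256.
The 11th slot belongs to track A; its 8th term is 512.
The 12th slot belongs to track B; its 4th term is 81.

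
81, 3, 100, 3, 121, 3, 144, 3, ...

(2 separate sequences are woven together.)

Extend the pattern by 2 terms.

The terms cycle through 2 interleaved subsequences.
Track A: 81, 100, 121, 144 — perfect squares starting at 9².
Track B: 3, 3, 3, 3 — constant 3.
Position 9 → track A, term 5 = 169.
The 10th slot belongs to track B; its 5th term is 3.

169, 3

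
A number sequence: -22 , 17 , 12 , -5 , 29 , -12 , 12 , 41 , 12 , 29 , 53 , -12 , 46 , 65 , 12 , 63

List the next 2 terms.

Split by position mod 3 into 3 tracks.
Stream A = -22, -5, 12, 29, 46, 63: adding 17 each time.
Stream B = 17, 29, 41, 53, 65: adding 12 each time.
Stream C = 12, -12, 12, -12, 12: oscillating between 12 and -12.
Position 17 falls in stream B as its term 6, giving 77.
The 18th slot belongs to stream C; its 6th term is -12.

77, -12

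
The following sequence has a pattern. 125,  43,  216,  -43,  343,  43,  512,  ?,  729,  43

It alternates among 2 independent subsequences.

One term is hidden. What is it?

-43

Taking every 2nd term gives 2 separate tracks.
Subsequence A: 125, 216, 343, 512, 729. Perfect cubes starting at 5³.
Subsequence B: 43, -43, 43, ?, 43. The oscillation 43·(−1)^(n+1).
Subsequence B's pattern makes the blank -43.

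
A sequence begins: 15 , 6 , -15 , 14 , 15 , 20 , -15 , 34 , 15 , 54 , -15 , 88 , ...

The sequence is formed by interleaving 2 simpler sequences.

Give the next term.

Odd-indexed and even-indexed terms follow separate rules.
Track A: 15, -15, 15, -15, 15, -15. The oscillation 15·(−1)^(n+1).
Track B: 6, 14, 20, 34, 54, 88. Fibonacci-style (each term is the sum of the two before it).
Term 13 comes from track A (its 7th entry): 15.

15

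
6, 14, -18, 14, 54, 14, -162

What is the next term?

14

Positions 1, 3, 5, … form one subsequence and positions 2, 4, 6, … form another.
Stream A: 6, -18, 54, -162 (multiplying by -3 each time).
Stream B: 14, 14, 14 (constant 14).
Position 8 falls in stream B as its term 4, giving 14.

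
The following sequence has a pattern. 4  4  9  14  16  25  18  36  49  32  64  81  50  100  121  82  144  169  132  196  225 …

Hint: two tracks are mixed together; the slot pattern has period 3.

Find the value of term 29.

Reading positions in blocks of 3 reveals the pattern ABB — 2 tracks woven together.
Track A is 4, 14, 18, 32, 50, 82, 132, which is each term equals the sum of the previous two.
Track B is 4, 9, 16, 25, 36, 49, 64, 81, 100, 121, 144, 169, 196, 225, which is the squares 2², 3², 4², ….
The 29th slot belongs to track B; its 19th term is 400.

400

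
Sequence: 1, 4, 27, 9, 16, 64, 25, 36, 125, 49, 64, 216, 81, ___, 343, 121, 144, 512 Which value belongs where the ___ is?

The slot pattern repeats as AAB (period 3), so there are 2 interleaved tracks.
Track A: 1, 4, 9, 16, 25, 36, 49, 64, 81, ?, 121, 144 — the squares 1², 2², 3², ….
Track B: 27, 64, 125, 216, 343, 512 — consecutive cubes n³ from n = 3.
So the missing entry in track A is 100.

100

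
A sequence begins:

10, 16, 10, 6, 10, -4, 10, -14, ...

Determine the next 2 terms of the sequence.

10, -24

Split by position mod 2 into 2 tracks.
Track A: 10, 10, 10, 10 — the constant sequence 10.
Track B: 16, 6, -4, -14 — arithmetic with common difference −10.
Position 9 → track A, term 5 = 10.
Position 10 falls in track B as its term 5, giving -24.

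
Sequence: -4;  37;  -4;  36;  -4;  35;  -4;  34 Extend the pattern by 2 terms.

-4, 33

Positions 1, 3, 5, … form one subsequence and positions 2, 4, 6, … form another.
Track A: -4, -4, -4, -4 (always -4).
Track B: 37, 36, 35, 34 (arithmetic with common difference −1).
Term 9 comes from track A (its 5th entry): -4.
Position 10 falls in track B as its term 5, giving 33.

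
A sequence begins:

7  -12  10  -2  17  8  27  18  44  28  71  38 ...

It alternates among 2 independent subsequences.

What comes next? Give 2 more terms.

115, 48

Positions 1, 3, 5, … form one subsequence and positions 2, 4, 6, … form another.
Track A: 7, 10, 17, 27, 44, 71 (Fibonacci-style (each term is the sum of the two before it)).
Track B: -12, -2, 8, 18, 28, 38 (adding 10 each time).
Position 13 falls in track A as its term 7, giving 115.
Position 14 → track B, term 7 = 48.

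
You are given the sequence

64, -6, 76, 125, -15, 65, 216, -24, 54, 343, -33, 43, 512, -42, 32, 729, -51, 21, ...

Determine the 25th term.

Taking every 3rd term gives 3 separate tracks.
Stream A: 64, 125, 216, 343, 512, 729. Perfect cubes starting at 4³.
Stream B: -6, -15, -24, -33, -42, -51. Arithmetic with common difference −9.
Stream C: 76, 65, 54, 43, 32, 21. Subtracting 11 each time.
Position 25 falls in stream A as its term 9, giving 1728.

1728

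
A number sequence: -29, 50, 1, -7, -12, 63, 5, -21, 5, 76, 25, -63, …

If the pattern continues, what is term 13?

22

Split by position mod 4: positions 1, 5, 9, … form one track, and each other residue class forms its own.
Track A = -29, -12, 5: arithmetic with common difference +17.
Track B = 50, 63, 76: arithmetic with common difference +13.
Track C = 1, 5, 25: powers 5^0, 5^1, 5^2, ….
Track D = -7, -21, -63: a geometric progression (common ratio 3).
Term 13 comes from track A (its 4th entry): 22.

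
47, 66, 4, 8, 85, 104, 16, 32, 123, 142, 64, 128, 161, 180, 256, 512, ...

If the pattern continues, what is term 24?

Positions follow the repeating pattern AABB; grouping by letter gives 2 tracks.
Track A = 47, 66, 85, 104, 123, 142, 161, 180: arithmetic with common difference +19.
Track B = 4, 8, 16, 32, 64, 128, 256, 512: powers 2^2, 2^3, 2^4, ….
Position 24 falls in track B as its term 12, giving 8192.

8192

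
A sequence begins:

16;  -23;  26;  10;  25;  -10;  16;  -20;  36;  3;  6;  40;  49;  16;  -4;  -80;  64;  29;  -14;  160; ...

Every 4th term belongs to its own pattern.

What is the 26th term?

Read the sequence 4 terms at a time; column i is its own pattern.
Subsequence A = 16, 25, 36, 49, 64: consecutive squares n² from n = 4.
Subsequence B = -23, -10, 3, 16, 29: linear: a_n = -36 + 13·n.
Subsequence C = 26, 16, 6, -4, -14: subtracting 10 each time.
Subsequence D = 10, -20, 40, -80, 160: multiplying by -2 each time.
Position 26 → subsequence B, term 7 = 55.

55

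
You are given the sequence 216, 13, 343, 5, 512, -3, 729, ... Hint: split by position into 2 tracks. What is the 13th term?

1728

Positions 1, 3, 5, … form one subsequence and positions 2, 4, 6, … form another.
Track A: 216, 343, 512, 729 — the cubes 6³, 7³, 8³, ….
Track B: 13, 5, -3 — arithmetic with common difference −8.
Position 13 → track A, term 7 = 1728.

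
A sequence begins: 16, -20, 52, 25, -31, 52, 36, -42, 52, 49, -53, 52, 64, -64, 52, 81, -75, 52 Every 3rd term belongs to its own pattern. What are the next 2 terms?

The terms cycle through 3 interleaved subsequences.
Subsequence A: 16, 25, 36, 49, 64, 81 — the squares 4², 5², 6², ….
Subsequence B: -20, -31, -42, -53, -64, -75 — arithmetic, step −11.
Subsequence C: 52, 52, 52, 52, 52, 52 — constant 52.
Position 19 falls in subsequence A as its term 7, giving 100.
Term 20 comes from subsequence B (its 7th entry): -86.

100, -86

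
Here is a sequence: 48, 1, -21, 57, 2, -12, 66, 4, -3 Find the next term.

Read the sequence 3 terms at a time; column i is its own pattern.
Track A = 48, 57, 66: arithmetic, step +9.
Track B = 1, 2, 4: multiplying by 2 each time.
Track C = -21, -12, -3: linear: a_n = -30 + 9·n.
Position 10 falls in track A as its term 4, giving 75.

75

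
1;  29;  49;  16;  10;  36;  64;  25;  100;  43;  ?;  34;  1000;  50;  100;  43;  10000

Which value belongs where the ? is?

81

Split by position mod 4 into 4 tracks.
Track A is 1, 10, 100, 1000, 10000, which is powers 10^0, 10^1, 10^2, ….
Track B is 29, 36, 43, 50, which is arithmetic with common difference +7.
Track C is 49, 64, ?, 100, which is consecutive squares n² from n = 7.
Track D is 16, 25, 34, 43, which is linear: a_n = 7 + 9·n.
So the missing entry in track C is 81.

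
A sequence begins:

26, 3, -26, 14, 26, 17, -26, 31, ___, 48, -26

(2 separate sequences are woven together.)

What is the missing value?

The terms cycle through 2 interleaved subsequences.
Stream A: 26, -26, 26, -26, ?, -26. The oscillation 26·(−1)^(n+1).
Stream B: 3, 14, 17, 31, 48. A Fibonacci-like recurrence a_n = a_{n-1} + a_{n-2}.
Stream A's pattern makes the blank 26.

26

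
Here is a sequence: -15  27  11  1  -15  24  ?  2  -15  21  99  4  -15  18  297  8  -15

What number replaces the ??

Taking every 4th term gives 4 separate tracks.
Track A: -15, -15, -15, -15, -15 (the constant sequence -15).
Track B: 27, 24, 21, 18 (arithmetic, step −3).
Track C: 11, ?, 99, 297 (geometric with ratio 3).
Track D: 1, 2, 4, 8 (powers 2^0, 2^1, 2^2, …).
So the missing entry in track C is 33.

33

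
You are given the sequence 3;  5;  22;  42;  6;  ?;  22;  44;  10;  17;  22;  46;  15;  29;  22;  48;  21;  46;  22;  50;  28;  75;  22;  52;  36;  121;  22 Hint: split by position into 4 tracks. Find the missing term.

12

Taking every 4th term gives 4 separate tracks.
Track A = 3, 6, 10, 15, 21, 28, 36: the triangular numbers T_2, T_3, ….
Track B = 5, ?, 17, 29, 46, 75, 121: each term equals the sum of the previous two.
Track C = 22, 22, 22, 22, 22, 22, 22: always 22.
Track D = 42, 44, 46, 48, 50, 52: arithmetic with common difference +2.
The gap is track B's term 2; the rule gives 12.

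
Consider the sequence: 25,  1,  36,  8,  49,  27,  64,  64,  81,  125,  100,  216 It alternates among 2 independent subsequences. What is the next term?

121

Taking every 2nd term gives 2 separate tracks.
Track A = 25, 36, 49, 64, 81, 100: perfect squares starting at 5².
Track B = 1, 8, 27, 64, 125, 216: perfect cubes starting at 1³.
Position 13 falls in track A as its term 7, giving 121.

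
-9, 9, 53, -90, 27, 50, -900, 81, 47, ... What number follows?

-9000

Taking every 3rd term gives 3 separate tracks.
Subsequence A = -9, -90, -900: geometric with ratio 10.
Subsequence B = 9, 27, 81: powers of 3.
Subsequence C = 53, 50, 47: arithmetic, step −3.
Position 10 falls in subsequence A as its term 4, giving -9000.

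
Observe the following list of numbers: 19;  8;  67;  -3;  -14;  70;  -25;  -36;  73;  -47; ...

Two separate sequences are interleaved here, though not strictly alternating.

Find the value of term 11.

-58

Reading positions in blocks of 3 reveals the pattern AAB — 2 tracks woven together.
Subsequence A: 19, 8, -3, -14, -25, -36, -47 (subtracting 11 each time).
Subsequence B: 67, 70, 73 (arithmetic, step +3).
Position 11 → subsequence A, term 8 = -58.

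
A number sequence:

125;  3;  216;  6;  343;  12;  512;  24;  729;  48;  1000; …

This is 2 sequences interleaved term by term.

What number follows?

The terms cycle through 2 interleaved subsequences.
Track A: 125, 216, 343, 512, 729, 1000 (perfect cubes starting at 5³).
Track B: 3, 6, 12, 24, 48 (geometric with ratio 2).
Term 12 comes from track B (its 6th entry): 96.

96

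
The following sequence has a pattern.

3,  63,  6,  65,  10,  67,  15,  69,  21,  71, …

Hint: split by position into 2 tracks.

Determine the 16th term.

The terms cycle through 2 interleaved subsequences.
Track A = 3, 6, 10, 15, 21: the triangular numbers T_2, T_3, ….
Track B = 63, 65, 67, 69, 71: linear: a_n = 61 + 2·n.
Term 16 comes from track B (its 8th entry): 77.

77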